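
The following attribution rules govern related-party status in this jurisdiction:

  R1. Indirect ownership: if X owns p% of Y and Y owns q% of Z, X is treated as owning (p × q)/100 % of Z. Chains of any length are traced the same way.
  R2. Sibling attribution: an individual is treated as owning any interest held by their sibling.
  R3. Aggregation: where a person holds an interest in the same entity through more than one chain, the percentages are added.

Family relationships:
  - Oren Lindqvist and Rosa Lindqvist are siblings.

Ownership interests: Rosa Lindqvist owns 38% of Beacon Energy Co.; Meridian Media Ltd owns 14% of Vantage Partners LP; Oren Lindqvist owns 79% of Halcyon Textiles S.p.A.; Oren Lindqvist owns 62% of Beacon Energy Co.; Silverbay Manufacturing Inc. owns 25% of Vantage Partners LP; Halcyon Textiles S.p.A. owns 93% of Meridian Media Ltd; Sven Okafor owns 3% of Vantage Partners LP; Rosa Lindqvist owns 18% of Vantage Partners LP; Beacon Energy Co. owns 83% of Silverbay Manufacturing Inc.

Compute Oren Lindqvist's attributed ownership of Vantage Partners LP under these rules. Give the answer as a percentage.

49.0358%

By sibling attribution (R2), Oren Lindqvist is treated as also owning Rosa Lindqvist's interest in Beacon Energy Co, giving 62% + 38% = 100%.
By sibling attribution (R2), Oren Lindqvist is treated as owning Rosa Lindqvist's 18% interest in Vantage Partners LP.
Chain via Halcyon Textiles S.p.A. → Meridian Media Ltd (R1): 79% × 93% × 14% = 10.2858% of Vantage Partners LP.
Chain via Beacon Energy Co. → Silverbay Manufacturing Inc. (R1): 100% × 83% × 25% = 20.75% of Vantage Partners LP.
Direct interest in Vantage Partners LP: 18%.
Aggregating (R3): 10.2858% + 20.75% + 18% = 49.0358%.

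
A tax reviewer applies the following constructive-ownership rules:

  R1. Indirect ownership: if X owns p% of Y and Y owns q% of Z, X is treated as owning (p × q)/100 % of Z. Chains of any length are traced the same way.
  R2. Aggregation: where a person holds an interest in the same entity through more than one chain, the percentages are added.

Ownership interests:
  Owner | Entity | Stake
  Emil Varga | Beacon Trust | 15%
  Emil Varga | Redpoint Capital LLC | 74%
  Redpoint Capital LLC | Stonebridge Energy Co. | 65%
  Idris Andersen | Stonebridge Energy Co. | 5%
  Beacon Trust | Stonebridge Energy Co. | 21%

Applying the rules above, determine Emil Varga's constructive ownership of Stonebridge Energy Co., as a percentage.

51.25%

Chain via Redpoint Capital LLC (R1): 74% × 65% = 48.1% of Stonebridge Energy Co.
Chain via Beacon Trust (R1): 15% × 21% = 3.15% of Stonebridge Energy Co.
Aggregating (R2): 48.1% + 3.15% = 51.25%.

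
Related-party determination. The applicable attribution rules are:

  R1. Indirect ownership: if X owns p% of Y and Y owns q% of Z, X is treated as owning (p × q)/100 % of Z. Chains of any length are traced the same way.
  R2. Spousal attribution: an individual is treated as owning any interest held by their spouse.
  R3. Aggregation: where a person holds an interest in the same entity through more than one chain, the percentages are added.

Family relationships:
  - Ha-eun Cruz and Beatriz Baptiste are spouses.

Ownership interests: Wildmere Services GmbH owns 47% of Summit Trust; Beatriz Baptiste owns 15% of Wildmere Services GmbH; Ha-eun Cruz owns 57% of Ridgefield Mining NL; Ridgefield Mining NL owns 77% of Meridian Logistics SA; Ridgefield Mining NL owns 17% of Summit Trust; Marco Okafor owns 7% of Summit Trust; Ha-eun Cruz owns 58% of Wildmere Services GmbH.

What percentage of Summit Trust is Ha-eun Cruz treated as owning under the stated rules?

44%

By spousal attribution (R2), Ha-eun Cruz is treated as also owning Beatriz Baptiste's interest in Wildmere Services GmbH, giving 58% + 15% = 73%.
Chain via Wildmere Services GmbH (R1): 73% × 47% = 34.31% of Summit Trust.
Chain via Ridgefield Mining NL (R1): 57% × 17% = 9.69% of Summit Trust.
Aggregating (R3): 34.31% + 9.69% = 44%.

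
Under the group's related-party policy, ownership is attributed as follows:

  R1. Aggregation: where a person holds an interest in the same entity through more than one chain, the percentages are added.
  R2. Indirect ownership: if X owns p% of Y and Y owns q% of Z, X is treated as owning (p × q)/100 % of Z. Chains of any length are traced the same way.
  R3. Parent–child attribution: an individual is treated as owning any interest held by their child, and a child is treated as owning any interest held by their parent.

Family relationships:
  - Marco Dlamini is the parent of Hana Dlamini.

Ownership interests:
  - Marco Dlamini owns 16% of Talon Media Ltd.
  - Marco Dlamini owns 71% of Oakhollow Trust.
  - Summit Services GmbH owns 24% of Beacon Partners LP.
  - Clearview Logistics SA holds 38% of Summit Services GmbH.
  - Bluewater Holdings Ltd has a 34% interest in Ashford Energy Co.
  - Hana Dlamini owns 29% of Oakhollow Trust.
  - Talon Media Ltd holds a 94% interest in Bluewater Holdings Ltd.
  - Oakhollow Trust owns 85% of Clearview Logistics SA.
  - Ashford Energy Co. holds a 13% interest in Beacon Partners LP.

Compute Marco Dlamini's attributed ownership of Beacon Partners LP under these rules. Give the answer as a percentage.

8.416768%

By parent–child attribution (R3), Marco Dlamini is treated as also owning Hana Dlamini's interest in Oakhollow Trust, giving 71% + 29% = 100%.
Chain via Oakhollow Trust → Clearview Logistics SA → Summit Services GmbH (R2): 100% × 85% × 38% × 24% = 7.752% of Beacon Partners LP.
Chain via Talon Media Ltd → Bluewater Holdings Ltd → Ashford Energy Co. (R2): 16% × 94% × 34% × 13% = 0.664768% of Beacon Partners LP.
Aggregating (R1): 7.752% + 0.664768% = 8.416768%.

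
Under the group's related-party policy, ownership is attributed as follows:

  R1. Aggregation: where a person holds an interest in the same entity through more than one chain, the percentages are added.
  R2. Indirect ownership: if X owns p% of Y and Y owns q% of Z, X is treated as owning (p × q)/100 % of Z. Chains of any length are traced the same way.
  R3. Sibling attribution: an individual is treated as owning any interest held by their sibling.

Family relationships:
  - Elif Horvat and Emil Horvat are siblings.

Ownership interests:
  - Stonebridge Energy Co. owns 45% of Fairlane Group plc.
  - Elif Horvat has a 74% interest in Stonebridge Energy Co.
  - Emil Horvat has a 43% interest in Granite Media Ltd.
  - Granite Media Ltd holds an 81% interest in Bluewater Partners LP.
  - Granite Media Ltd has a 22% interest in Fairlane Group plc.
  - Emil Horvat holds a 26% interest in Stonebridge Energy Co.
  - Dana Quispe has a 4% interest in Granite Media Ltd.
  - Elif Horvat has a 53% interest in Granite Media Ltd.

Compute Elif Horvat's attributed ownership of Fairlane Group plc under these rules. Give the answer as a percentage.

By sibling attribution (R3), Elif Horvat is treated as also owning Emil Horvat's interest in Stonebridge Energy Co, giving 74% + 26% = 100%.
By sibling attribution (R3), Elif Horvat is treated as also owning Emil Horvat's interest in Granite Media Ltd, giving 53% + 43% = 96%.
Chain via Stonebridge Energy Co. (R2): 100% × 45% = 45% of Fairlane Group plc.
Chain via Granite Media Ltd (R2): 96% × 22% = 21.12% of Fairlane Group plc.
Aggregating (R1): 45% + 21.12% = 66.12%.

66.12%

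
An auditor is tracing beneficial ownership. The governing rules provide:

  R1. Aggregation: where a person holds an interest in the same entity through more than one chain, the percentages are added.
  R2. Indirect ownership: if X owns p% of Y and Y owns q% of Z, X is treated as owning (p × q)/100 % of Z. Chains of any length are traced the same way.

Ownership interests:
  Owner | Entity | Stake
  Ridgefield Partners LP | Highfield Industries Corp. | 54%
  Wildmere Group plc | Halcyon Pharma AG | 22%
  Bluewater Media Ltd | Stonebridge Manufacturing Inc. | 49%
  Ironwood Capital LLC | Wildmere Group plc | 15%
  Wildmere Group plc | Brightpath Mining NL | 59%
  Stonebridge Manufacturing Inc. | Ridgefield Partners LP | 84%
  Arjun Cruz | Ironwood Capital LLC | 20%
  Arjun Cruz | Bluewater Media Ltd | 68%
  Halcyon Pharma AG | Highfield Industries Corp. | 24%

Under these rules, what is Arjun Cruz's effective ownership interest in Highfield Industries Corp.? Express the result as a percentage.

15.272352%

Chain via Bluewater Media Ltd → Stonebridge Manufacturing Inc. → Ridgefield Partners LP (R2): 68% × 49% × 84% × 54% = 15.113952% of Highfield Industries Corp.
Chain via Ironwood Capital LLC → Wildmere Group plc → Halcyon Pharma AG (R2): 20% × 15% × 22% × 24% = 0.1584% of Highfield Industries Corp.
Aggregating (R1): 15.113952% + 0.1584% = 15.272352%.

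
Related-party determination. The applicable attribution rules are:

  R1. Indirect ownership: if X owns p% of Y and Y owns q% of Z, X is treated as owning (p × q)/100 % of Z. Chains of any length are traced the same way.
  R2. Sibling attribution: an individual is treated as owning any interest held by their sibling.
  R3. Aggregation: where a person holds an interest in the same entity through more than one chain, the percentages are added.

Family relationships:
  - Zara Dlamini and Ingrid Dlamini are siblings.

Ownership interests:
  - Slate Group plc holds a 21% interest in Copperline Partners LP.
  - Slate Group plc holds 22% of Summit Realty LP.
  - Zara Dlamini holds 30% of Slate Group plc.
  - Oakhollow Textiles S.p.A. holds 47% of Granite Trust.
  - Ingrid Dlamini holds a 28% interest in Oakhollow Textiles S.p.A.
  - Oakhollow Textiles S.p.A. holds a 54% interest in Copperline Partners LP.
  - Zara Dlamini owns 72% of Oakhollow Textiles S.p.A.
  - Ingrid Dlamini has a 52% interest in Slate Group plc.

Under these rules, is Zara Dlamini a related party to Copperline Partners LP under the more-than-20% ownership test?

Yes

By sibling attribution (R2), Zara Dlamini is treated as also owning Ingrid Dlamini's interest in Oakhollow Textiles S.p.A, giving 72% + 28% = 100%.
By sibling attribution (R2), Zara Dlamini is treated as also owning Ingrid Dlamini's interest in Slate Group plc, giving 30% + 52% = 82%.
Chain via Oakhollow Textiles S.p.A. (R1): 100% × 54% = 54% of Copperline Partners LP.
Chain via Slate Group plc (R1): 82% × 21% = 17.22% of Copperline Partners LP.
Aggregating (R3): 54% + 17.22% = 71.22%.
71.22% exceeds the 20% threshold, so Zara is a related party to Copperline Partners LP.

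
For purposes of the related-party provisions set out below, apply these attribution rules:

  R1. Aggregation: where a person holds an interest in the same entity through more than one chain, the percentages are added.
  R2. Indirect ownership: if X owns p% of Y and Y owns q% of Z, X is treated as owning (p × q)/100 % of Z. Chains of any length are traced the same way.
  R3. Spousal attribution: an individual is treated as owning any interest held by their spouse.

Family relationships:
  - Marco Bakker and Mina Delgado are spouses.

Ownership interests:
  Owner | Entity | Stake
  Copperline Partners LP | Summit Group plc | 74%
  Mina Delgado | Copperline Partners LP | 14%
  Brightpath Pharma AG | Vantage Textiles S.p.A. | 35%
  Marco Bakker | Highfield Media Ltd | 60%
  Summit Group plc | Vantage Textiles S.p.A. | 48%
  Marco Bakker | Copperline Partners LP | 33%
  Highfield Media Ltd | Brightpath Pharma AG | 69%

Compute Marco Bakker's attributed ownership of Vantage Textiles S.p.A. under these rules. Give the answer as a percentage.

By spousal attribution (R3), Marco Bakker is treated as also owning Mina Delgado's interest in Copperline Partners LP, giving 33% + 14% = 47%.
Chain via Copperline Partners LP → Summit Group plc (R2): 47% × 74% × 48% = 16.6944% of Vantage Textiles S.p.A.
Chain via Highfield Media Ltd → Brightpath Pharma AG (R2): 60% × 69% × 35% = 14.49% of Vantage Textiles S.p.A.
Aggregating (R1): 16.6944% + 14.49% = 31.1844%.

31.1844%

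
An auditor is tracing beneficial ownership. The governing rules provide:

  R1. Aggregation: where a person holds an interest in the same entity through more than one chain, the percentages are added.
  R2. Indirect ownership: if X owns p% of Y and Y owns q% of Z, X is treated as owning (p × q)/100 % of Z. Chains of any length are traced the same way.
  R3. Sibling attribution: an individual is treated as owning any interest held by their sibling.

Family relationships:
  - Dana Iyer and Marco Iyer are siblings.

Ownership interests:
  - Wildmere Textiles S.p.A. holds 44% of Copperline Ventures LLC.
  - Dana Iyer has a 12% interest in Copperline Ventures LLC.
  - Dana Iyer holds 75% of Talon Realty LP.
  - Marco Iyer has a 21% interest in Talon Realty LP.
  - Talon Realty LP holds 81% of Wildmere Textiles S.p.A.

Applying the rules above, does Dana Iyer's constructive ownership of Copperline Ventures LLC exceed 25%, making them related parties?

Yes

By sibling attribution (R3), Dana Iyer is treated as also owning Marco Iyer's interest in Talon Realty LP, giving 75% + 21% = 96%.
Chain via Talon Realty LP → Wildmere Textiles S.p.A. (R2): 96% × 81% × 44% = 34.2144% of Copperline Ventures LLC.
Direct interest in Copperline Ventures LLC: 12%.
Aggregating (R1): 34.2144% + 12% = 46.2144%.
46.2144% exceeds the 25% threshold, so Dana is a related party to Copperline Ventures LLC.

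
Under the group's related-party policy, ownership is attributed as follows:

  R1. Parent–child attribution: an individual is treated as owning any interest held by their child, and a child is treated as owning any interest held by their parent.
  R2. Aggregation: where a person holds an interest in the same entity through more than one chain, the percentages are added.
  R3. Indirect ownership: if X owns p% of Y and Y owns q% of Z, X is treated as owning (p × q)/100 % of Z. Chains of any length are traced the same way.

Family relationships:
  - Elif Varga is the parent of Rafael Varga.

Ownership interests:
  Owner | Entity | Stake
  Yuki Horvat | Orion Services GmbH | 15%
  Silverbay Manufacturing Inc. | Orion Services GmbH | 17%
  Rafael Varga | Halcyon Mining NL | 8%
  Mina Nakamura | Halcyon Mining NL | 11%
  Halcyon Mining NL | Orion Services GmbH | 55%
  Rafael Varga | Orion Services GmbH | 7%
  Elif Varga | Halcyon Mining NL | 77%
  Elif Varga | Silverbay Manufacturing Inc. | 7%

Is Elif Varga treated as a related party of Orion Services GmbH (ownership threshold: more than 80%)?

By parent–child attribution (R1), Elif Varga is treated as also owning Rafael Varga's interest in Halcyon Mining NL, giving 77% + 8% = 85%.
By parent–child attribution (R1), Elif Varga is treated as owning Rafael Varga's 7% interest in Orion Services GmbH.
Chain via Silverbay Manufacturing Inc. (R3): 7% × 17% = 1.19% of Orion Services GmbH.
Chain via Halcyon Mining NL (R3): 85% × 55% = 46.75% of Orion Services GmbH.
Direct interest in Orion Services GmbH: 7%.
Aggregating (R2): 1.19% + 46.75% + 7% = 54.94%.
54.94% does not exceed the 80% threshold, so Elif is not a related party to Orion Services GmbH.

No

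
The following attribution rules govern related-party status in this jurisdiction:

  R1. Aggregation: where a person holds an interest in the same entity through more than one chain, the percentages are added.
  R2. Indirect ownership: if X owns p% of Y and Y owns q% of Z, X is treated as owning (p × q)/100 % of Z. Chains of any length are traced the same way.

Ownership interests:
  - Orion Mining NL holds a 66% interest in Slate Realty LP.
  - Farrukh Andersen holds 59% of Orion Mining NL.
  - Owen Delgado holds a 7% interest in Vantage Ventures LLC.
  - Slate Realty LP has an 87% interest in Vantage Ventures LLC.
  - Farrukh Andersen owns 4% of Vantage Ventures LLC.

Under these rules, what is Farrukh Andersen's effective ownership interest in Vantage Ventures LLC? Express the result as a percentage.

Chain via Orion Mining NL → Slate Realty LP (R2): 59% × 66% × 87% = 33.8778% of Vantage Ventures LLC.
Direct interest in Vantage Ventures LLC: 4%.
Aggregating (R1): 33.8778% + 4% = 37.8778%.

37.8778%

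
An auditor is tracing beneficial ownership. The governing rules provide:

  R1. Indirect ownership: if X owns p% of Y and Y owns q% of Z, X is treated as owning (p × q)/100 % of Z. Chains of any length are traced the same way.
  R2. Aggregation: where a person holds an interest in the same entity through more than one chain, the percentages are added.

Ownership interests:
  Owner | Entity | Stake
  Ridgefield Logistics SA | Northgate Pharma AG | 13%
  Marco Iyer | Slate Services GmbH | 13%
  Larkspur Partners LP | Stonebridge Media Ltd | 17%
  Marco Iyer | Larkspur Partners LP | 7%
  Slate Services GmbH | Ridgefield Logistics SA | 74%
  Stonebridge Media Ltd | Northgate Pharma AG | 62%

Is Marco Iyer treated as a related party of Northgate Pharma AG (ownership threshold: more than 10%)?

No

Chain via Slate Services GmbH → Ridgefield Logistics SA (R1): 13% × 74% × 13% = 1.2506% of Northgate Pharma AG.
Chain via Larkspur Partners LP → Stonebridge Media Ltd (R1): 7% × 17% × 62% = 0.7378% of Northgate Pharma AG.
Aggregating (R2): 1.2506% + 0.7378% = 1.9884%.
1.9884% does not exceed the 10% threshold, so Marco is not a related party to Northgate Pharma AG.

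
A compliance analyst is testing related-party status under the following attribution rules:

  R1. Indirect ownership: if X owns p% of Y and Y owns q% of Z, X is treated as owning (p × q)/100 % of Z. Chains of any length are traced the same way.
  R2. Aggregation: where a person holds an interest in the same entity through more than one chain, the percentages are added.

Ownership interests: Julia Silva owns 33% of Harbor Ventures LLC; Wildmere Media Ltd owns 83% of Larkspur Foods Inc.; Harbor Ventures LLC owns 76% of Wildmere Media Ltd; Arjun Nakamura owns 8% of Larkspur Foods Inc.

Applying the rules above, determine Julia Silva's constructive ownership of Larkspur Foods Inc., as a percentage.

Chain via Harbor Ventures LLC → Wildmere Media Ltd (R1): 33% × 76% × 83% = 20.8164% of Larkspur Foods Inc.

20.8164%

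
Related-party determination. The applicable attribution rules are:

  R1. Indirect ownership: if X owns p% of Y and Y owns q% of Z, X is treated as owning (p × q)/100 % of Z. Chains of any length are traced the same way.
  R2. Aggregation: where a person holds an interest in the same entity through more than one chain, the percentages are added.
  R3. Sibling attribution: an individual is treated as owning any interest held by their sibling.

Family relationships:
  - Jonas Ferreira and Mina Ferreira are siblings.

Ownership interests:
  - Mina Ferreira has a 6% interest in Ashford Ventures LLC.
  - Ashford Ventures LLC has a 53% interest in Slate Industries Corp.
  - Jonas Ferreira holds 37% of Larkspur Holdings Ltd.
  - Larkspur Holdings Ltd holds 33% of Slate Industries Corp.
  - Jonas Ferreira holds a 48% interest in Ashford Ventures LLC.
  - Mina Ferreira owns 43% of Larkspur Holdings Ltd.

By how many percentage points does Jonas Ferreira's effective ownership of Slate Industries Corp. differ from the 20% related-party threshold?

By sibling attribution (R3), Jonas Ferreira is treated as also owning Mina Ferreira's interest in Larkspur Holdings Ltd, giving 37% + 43% = 80%.
By sibling attribution (R3), Jonas Ferreira is treated as also owning Mina Ferreira's interest in Ashford Ventures LLC, giving 48% + 6% = 54%.
Chain via Larkspur Holdings Ltd (R1): 80% × 33% = 26.4% of Slate Industries Corp.
Chain via Ashford Ventures LLC (R1): 54% × 53% = 28.62% of Slate Industries Corp.
Aggregating (R2): 26.4% + 28.62% = 55.02%.
55.02% exceeds the 20% threshold by 35.02 percentage points.

35.02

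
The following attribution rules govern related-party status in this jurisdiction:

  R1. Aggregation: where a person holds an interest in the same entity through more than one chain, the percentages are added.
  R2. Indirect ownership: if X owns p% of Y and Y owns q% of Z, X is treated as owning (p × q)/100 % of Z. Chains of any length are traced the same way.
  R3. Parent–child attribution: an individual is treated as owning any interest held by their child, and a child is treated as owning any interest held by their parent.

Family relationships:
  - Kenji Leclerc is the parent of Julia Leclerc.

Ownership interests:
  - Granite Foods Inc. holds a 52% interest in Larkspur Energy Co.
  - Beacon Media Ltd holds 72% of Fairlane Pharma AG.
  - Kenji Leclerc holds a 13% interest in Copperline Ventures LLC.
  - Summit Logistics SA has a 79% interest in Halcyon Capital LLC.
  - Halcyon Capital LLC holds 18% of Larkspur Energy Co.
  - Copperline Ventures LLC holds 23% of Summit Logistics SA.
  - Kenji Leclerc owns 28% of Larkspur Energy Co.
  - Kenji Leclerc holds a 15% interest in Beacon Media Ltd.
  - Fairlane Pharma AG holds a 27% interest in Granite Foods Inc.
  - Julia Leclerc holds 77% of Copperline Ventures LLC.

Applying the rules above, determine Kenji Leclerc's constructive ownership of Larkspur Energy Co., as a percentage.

32.45986%

By parent–child attribution (R3), Kenji Leclerc is treated as also owning Julia Leclerc's interest in Copperline Ventures LLC, giving 13% + 77% = 90%.
Chain via Copperline Ventures LLC → Summit Logistics SA → Halcyon Capital LLC (R2): 90% × 23% × 79% × 18% = 2.94354% of Larkspur Energy Co.
Chain via Beacon Media Ltd → Fairlane Pharma AG → Granite Foods Inc. (R2): 15% × 72% × 27% × 52% = 1.51632% of Larkspur Energy Co.
Direct interest in Larkspur Energy Co: 28%.
Aggregating (R1): 2.94354% + 1.51632% + 28% = 32.45986%.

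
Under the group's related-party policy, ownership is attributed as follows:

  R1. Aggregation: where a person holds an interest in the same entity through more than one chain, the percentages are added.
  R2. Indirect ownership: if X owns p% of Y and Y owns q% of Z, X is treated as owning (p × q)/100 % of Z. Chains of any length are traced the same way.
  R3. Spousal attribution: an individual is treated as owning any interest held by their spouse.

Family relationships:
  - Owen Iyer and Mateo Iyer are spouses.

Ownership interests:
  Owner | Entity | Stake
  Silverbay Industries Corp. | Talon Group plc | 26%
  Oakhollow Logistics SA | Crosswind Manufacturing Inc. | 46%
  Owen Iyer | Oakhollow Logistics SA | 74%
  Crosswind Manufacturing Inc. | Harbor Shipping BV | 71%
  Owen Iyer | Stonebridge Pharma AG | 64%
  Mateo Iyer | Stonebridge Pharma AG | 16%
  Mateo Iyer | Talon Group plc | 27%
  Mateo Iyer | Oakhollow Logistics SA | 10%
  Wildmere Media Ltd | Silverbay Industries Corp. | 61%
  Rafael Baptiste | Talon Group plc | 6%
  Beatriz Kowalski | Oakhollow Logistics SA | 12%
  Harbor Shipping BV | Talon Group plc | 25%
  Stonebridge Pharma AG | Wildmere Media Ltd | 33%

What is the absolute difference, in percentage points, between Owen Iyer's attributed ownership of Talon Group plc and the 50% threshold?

11.95436

By spousal attribution (R3), Owen Iyer is treated as also owning Mateo Iyer's interest in Oakhollow Logistics SA, giving 74% + 10% = 84%.
By spousal attribution (R3), Owen Iyer is treated as also owning Mateo Iyer's interest in Stonebridge Pharma AG, giving 64% + 16% = 80%.
By spousal attribution (R3), Owen Iyer is treated as owning Mateo Iyer's 27% interest in Talon Group plc.
Chain via Oakhollow Logistics SA → Crosswind Manufacturing Inc. → Harbor Shipping BV (R2): 84% × 46% × 71% × 25% = 6.8586% of Talon Group plc.
Chain via Stonebridge Pharma AG → Wildmere Media Ltd → Silverbay Industries Corp. (R2): 80% × 33% × 61% × 26% = 4.18704% of Talon Group plc.
Direct interest in Talon Group plc: 27%.
Aggregating (R1): 6.8586% + 4.18704% + 27% = 38.04564%.
38.04564% falls short of the 50% threshold by 11.95436 percentage points.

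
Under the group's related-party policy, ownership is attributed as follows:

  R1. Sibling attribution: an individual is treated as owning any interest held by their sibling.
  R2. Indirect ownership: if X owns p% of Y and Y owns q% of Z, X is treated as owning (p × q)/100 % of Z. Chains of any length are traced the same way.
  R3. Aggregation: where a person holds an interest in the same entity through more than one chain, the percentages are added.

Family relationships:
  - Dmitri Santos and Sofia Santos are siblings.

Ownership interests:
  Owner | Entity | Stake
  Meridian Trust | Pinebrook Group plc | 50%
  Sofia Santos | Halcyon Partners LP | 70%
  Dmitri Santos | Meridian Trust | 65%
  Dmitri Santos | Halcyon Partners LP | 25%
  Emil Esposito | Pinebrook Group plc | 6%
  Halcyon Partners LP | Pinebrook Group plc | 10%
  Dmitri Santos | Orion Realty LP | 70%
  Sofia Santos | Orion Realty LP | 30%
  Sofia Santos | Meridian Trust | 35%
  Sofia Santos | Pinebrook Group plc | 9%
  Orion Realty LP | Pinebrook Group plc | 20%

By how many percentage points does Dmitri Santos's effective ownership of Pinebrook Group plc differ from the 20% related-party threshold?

By sibling attribution (R1), Dmitri Santos is treated as also owning Sofia Santos's interest in Orion Realty LP, giving 70% + 30% = 100%.
By sibling attribution (R1), Dmitri Santos is treated as also owning Sofia Santos's interest in Halcyon Partners LP, giving 25% + 70% = 95%.
By sibling attribution (R1), Dmitri Santos is treated as also owning Sofia Santos's interest in Meridian Trust, giving 65% + 35% = 100%.
By sibling attribution (R1), Dmitri Santos is treated as owning Sofia Santos's 9% interest in Pinebrook Group plc.
Chain via Orion Realty LP (R2): 100% × 20% = 20% of Pinebrook Group plc.
Chain via Halcyon Partners LP (R2): 95% × 10% = 9.5% of Pinebrook Group plc.
Chain via Meridian Trust (R2): 100% × 50% = 50% of Pinebrook Group plc.
Direct interest in Pinebrook Group plc: 9%.
Aggregating (R3): 20% + 9.5% + 50% + 9% = 88.5%.
88.5% exceeds the 20% threshold by 68.5 percentage points.

68.5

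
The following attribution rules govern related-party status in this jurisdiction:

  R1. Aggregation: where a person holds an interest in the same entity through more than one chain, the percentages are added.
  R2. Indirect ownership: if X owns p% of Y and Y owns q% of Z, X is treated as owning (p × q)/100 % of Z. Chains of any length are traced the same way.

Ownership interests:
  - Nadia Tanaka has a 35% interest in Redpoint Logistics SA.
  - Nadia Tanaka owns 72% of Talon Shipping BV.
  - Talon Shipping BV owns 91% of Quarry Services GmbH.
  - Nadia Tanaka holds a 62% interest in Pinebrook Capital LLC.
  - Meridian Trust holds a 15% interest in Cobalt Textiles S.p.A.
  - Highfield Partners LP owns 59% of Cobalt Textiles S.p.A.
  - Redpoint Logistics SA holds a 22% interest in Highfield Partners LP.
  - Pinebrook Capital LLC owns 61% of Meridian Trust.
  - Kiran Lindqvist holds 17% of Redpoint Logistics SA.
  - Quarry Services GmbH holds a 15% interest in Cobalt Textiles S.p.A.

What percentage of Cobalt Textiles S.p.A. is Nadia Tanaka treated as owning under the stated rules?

20.044%

Chain via Redpoint Logistics SA → Highfield Partners LP (R2): 35% × 22% × 59% = 4.543% of Cobalt Textiles S.p.A.
Chain via Pinebrook Capital LLC → Meridian Trust (R2): 62% × 61% × 15% = 5.673% of Cobalt Textiles S.p.A.
Chain via Talon Shipping BV → Quarry Services GmbH (R2): 72% × 91% × 15% = 9.828% of Cobalt Textiles S.p.A.
Aggregating (R1): 4.543% + 5.673% + 9.828% = 20.044%.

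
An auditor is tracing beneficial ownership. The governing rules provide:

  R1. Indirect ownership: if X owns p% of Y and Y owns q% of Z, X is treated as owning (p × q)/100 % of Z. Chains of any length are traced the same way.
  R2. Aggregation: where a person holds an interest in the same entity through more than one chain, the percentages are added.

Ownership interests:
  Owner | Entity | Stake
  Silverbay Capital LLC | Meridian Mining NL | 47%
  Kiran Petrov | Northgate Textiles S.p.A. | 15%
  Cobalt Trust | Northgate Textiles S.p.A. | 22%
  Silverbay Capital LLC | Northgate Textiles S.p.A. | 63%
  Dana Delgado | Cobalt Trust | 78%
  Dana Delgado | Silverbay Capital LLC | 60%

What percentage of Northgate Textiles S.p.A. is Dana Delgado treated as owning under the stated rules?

54.96%

Chain via Cobalt Trust (R1): 78% × 22% = 17.16% of Northgate Textiles S.p.A.
Chain via Silverbay Capital LLC (R1): 60% × 63% = 37.8% of Northgate Textiles S.p.A.
Aggregating (R2): 17.16% + 37.8% = 54.96%.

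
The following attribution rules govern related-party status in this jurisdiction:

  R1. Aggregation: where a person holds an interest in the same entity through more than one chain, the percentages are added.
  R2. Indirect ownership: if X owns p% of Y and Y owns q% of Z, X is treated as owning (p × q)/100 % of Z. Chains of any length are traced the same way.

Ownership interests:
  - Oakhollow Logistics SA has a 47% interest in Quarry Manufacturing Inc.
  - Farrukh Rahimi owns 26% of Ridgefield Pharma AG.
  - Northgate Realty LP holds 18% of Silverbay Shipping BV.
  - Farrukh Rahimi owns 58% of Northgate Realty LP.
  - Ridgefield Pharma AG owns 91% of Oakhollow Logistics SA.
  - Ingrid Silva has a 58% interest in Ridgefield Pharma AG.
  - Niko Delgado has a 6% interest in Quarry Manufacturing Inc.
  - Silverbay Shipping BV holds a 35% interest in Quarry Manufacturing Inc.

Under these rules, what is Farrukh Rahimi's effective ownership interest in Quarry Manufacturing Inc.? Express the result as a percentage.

14.7742%

Chain via Northgate Realty LP → Silverbay Shipping BV (R2): 58% × 18% × 35% = 3.654% of Quarry Manufacturing Inc.
Chain via Ridgefield Pharma AG → Oakhollow Logistics SA (R2): 26% × 91% × 47% = 11.1202% of Quarry Manufacturing Inc.
Aggregating (R1): 3.654% + 11.1202% = 14.7742%.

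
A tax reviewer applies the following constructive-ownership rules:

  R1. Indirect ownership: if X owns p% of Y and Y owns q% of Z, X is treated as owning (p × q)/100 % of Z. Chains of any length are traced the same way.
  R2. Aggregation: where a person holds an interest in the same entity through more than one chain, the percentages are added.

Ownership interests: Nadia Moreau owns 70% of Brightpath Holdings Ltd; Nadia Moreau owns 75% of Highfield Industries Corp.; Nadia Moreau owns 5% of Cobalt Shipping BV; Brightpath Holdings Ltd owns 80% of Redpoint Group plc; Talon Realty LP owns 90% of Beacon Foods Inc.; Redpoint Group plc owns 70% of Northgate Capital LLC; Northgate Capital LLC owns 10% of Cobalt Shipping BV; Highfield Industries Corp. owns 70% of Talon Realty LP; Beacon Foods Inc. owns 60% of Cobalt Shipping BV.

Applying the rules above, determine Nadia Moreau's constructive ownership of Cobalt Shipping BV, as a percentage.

37.27%

Chain via Highfield Industries Corp. → Talon Realty LP → Beacon Foods Inc. (R1): 75% × 70% × 90% × 60% = 28.35% of Cobalt Shipping BV.
Chain via Brightpath Holdings Ltd → Redpoint Group plc → Northgate Capital LLC (R1): 70% × 80% × 70% × 10% = 3.92% of Cobalt Shipping BV.
Direct interest in Cobalt Shipping BV: 5%.
Aggregating (R2): 28.35% + 3.92% + 5% = 37.27%.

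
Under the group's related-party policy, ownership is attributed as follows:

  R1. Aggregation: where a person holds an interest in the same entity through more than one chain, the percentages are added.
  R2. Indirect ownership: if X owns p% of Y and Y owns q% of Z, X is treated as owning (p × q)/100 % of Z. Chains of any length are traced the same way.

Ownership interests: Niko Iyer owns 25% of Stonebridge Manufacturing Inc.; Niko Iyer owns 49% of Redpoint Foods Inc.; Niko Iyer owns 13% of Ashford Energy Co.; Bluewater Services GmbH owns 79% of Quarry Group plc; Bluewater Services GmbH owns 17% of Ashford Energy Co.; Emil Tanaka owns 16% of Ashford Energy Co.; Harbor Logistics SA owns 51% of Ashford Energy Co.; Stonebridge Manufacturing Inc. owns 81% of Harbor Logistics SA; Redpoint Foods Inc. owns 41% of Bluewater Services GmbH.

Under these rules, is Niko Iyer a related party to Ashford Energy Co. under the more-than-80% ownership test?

No

Chain via Stonebridge Manufacturing Inc. → Harbor Logistics SA (R2): 25% × 81% × 51% = 10.3275% of Ashford Energy Co.
Chain via Redpoint Foods Inc. → Bluewater Services GmbH (R2): 49% × 41% × 17% = 3.4153% of Ashford Energy Co.
Direct interest in Ashford Energy Co: 13%.
Aggregating (R1): 10.3275% + 3.4153% + 13% = 26.7428%.
26.7428% does not exceed the 80% threshold, so Niko is not a related party to Ashford Energy Co.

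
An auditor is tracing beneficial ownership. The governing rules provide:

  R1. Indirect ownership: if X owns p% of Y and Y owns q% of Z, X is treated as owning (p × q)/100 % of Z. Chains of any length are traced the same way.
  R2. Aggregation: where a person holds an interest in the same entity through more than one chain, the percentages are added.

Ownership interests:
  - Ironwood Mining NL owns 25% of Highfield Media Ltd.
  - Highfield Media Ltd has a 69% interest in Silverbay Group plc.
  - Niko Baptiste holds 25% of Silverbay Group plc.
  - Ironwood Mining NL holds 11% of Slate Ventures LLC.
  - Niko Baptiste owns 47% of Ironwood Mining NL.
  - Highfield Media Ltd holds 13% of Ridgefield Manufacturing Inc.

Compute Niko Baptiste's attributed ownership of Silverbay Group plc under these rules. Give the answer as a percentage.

Chain via Ironwood Mining NL → Highfield Media Ltd (R1): 47% × 25% × 69% = 8.1075% of Silverbay Group plc.
Direct interest in Silverbay Group plc: 25%.
Aggregating (R2): 8.1075% + 25% = 33.1075%.

33.1075%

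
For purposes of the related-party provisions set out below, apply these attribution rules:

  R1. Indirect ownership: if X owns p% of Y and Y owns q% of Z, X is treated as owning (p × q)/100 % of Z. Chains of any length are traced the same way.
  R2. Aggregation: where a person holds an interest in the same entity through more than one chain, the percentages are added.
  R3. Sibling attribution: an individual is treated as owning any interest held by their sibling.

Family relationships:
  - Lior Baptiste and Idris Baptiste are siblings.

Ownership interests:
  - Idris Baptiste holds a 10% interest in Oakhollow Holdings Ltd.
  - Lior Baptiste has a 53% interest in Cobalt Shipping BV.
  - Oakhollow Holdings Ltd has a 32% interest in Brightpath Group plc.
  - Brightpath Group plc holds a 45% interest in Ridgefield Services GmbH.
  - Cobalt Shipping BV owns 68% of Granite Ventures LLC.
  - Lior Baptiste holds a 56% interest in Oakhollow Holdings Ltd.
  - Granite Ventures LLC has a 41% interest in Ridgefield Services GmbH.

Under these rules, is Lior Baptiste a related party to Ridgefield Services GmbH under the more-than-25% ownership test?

By sibling attribution (R3), Lior Baptiste is treated as also owning Idris Baptiste's interest in Oakhollow Holdings Ltd, giving 56% + 10% = 66%.
Chain via Cobalt Shipping BV → Granite Ventures LLC (R1): 53% × 68% × 41% = 14.7764% of Ridgefield Services GmbH.
Chain via Oakhollow Holdings Ltd → Brightpath Group plc (R1): 66% × 32% × 45% = 9.504% of Ridgefield Services GmbH.
Aggregating (R2): 14.7764% + 9.504% = 24.2804%.
24.2804% does not exceed the 25% threshold, so Lior is not a related party to Ridgefield Services GmbH.

No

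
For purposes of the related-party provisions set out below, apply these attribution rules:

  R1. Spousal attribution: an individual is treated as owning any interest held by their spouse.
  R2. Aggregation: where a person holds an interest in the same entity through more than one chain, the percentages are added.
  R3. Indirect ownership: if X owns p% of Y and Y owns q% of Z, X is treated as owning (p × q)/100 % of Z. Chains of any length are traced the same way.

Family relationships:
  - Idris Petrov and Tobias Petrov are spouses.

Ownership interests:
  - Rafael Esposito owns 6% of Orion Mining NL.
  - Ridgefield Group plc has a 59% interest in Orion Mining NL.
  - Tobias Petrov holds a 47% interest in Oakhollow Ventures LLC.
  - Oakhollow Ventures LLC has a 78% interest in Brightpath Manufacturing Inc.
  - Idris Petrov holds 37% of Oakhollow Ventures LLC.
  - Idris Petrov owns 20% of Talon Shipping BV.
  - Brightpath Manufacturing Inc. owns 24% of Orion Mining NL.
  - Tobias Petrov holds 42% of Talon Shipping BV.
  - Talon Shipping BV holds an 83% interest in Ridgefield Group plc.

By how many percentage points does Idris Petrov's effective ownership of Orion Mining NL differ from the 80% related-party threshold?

By spousal attribution (R1), Idris Petrov is treated as also owning Tobias Petrov's interest in Talon Shipping BV, giving 20% + 42% = 62%.
By spousal attribution (R1), Idris Petrov is treated as also owning Tobias Petrov's interest in Oakhollow Ventures LLC, giving 37% + 47% = 84%.
Chain via Talon Shipping BV → Ridgefield Group plc (R3): 62% × 83% × 59% = 30.3614% of Orion Mining NL.
Chain via Oakhollow Ventures LLC → Brightpath Manufacturing Inc. (R3): 84% × 78% × 24% = 15.7248% of Orion Mining NL.
Aggregating (R2): 30.3614% + 15.7248% = 46.0862%.
46.0862% falls short of the 80% threshold by 33.9138 percentage points.

33.9138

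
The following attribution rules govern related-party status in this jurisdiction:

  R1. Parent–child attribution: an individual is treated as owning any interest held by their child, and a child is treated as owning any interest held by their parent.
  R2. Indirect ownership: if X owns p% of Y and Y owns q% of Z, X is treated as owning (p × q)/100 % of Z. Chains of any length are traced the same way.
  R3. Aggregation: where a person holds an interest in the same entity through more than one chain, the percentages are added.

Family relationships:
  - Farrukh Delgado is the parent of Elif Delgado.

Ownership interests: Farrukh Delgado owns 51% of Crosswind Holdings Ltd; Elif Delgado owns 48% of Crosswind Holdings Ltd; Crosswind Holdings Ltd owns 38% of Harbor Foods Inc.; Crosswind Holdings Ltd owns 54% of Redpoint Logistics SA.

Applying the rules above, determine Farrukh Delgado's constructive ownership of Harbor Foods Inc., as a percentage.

By parent–child attribution (R1), Farrukh Delgado is treated as also owning Elif Delgado's interest in Crosswind Holdings Ltd, giving 51% + 48% = 99%.
Chain via Crosswind Holdings Ltd (R2): 99% × 38% = 37.62% of Harbor Foods Inc.

37.62%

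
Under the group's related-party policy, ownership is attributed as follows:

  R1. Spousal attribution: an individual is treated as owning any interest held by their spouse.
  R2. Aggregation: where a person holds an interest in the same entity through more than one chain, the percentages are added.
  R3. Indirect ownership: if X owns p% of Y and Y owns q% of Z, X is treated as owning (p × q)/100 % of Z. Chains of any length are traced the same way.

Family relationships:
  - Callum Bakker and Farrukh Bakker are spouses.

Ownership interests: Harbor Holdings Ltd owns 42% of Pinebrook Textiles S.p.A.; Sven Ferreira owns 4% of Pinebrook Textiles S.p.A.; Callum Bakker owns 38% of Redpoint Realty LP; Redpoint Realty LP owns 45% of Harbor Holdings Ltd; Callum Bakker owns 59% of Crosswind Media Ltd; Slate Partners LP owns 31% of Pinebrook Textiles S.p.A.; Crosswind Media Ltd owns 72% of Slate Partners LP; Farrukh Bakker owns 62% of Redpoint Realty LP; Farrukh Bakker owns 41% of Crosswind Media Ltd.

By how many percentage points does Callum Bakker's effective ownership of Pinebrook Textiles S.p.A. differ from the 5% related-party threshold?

36.22

By spousal attribution (R1), Callum Bakker is treated as also owning Farrukh Bakker's interest in Crosswind Media Ltd, giving 59% + 41% = 100%.
By spousal attribution (R1), Callum Bakker is treated as also owning Farrukh Bakker's interest in Redpoint Realty LP, giving 38% + 62% = 100%.
Chain via Crosswind Media Ltd → Slate Partners LP (R3): 100% × 72% × 31% = 22.32% of Pinebrook Textiles S.p.A.
Chain via Redpoint Realty LP → Harbor Holdings Ltd (R3): 100% × 45% × 42% = 18.9% of Pinebrook Textiles S.p.A.
Aggregating (R2): 22.32% + 18.9% = 41.22%.
41.22% exceeds the 5% threshold by 36.22 percentage points.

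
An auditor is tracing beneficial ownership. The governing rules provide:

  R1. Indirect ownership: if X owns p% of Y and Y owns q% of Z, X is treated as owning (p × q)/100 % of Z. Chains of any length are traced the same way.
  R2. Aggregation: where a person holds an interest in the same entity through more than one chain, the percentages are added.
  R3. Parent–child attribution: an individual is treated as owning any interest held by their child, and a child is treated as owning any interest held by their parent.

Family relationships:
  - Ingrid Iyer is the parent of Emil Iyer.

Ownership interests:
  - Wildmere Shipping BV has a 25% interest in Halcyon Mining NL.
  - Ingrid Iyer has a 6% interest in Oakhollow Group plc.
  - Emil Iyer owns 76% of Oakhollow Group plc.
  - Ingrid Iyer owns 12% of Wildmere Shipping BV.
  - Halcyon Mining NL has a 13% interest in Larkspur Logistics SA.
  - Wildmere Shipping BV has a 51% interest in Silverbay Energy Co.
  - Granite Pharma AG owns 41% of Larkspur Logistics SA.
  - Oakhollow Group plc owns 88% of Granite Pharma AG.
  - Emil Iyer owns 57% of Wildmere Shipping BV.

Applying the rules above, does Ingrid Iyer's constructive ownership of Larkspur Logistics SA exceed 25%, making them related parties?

By parent–child attribution (R3), Ingrid Iyer is treated as also owning Emil Iyer's interest in Wildmere Shipping BV, giving 12% + 57% = 69%.
By parent–child attribution (R3), Ingrid Iyer is treated as also owning Emil Iyer's interest in Oakhollow Group plc, giving 6% + 76% = 82%.
Chain via Wildmere Shipping BV → Halcyon Mining NL (R1): 69% × 25% × 13% = 2.2425% of Larkspur Logistics SA.
Chain via Oakhollow Group plc → Granite Pharma AG (R1): 82% × 88% × 41% = 29.5856% of Larkspur Logistics SA.
Aggregating (R2): 2.2425% + 29.5856% = 31.8281%.
31.8281% exceeds the 25% threshold, so Ingrid is a related party to Larkspur Logistics SA.

Yes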